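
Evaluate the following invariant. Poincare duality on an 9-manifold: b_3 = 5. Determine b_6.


Poincare duality for closed orientable n-manifolds: b_k = b_{n-k}.
Here n = 9, so b_6 = b_3 = 5

5


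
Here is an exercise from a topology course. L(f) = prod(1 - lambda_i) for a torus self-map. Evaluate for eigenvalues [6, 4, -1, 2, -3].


For a torus self-map: L(f) = det(I - A) where A acts on H_1.
L(f) = (1-6) * (1-4) * (1--1) * (1-2) * (1--3) = -5 * -3 * 2 * -1 * 4 = -120

-120


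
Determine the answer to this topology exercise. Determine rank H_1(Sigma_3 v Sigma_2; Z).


For a wedge: H_1(A v B) = H_1(A) + H_1(B).
b_1(Sigma_3) = 6, b_1(Sigma_2) = 4.
b_1 = 6 + 4 = 10

10


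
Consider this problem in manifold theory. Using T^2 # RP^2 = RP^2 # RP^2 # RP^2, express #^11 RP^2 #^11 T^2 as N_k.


Since a >= 1, the sum is non-orientable; each T^2 can be replaced by RP^2 # RP^2 (since T^2#RP^2 = 3RP^2).
Total crosscaps k = 11 + 2*11 = 33.
Check via chi: chi = 11*1 + 11*0 - (11+11-1)*2 = -31 = 2 - k = -31. Consistent.

33


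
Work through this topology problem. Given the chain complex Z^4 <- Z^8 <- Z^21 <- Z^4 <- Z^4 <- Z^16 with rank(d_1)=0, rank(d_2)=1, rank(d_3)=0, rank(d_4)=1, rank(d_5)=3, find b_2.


rank H_k = rank(ker d_k) - rank(im d_{k+1}).
rank(ker d_2) = rank(C_2) - rank(d_2) = 21 - 1 = 20.
rank(im d_{2+1}) = 0.
rank H_2 = 20 - 0 = 20

20


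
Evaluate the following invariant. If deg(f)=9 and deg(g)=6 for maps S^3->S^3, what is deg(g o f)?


Degree is multiplicative under composition: deg(g o f) = deg(g) * deg(f).
= 6 * 9 = 54

54


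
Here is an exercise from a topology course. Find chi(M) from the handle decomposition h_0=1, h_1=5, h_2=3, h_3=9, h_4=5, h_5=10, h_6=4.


Handles of index k contribute (-1)^k to chi (same as CW cells).
chi = (1) + (-5) + (3) + (-9) + (5) + (-10) + (4) = -11

-11


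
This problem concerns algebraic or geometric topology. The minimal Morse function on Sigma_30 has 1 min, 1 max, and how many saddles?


A perfect Morse function has m_k = b_k.
For Sigma_30: b_0=1, b_1=2g=60, b_2=1.
Saddles m_1 = 2g = 60

60


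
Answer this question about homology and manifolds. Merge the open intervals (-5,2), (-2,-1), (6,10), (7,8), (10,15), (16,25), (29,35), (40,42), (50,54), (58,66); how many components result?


Sort and merge overlapping open intervals.
Merged: (-5,2), (6,10), (10,15), (16,25), (29,35), (40,42), (50,54), (58,66).
Number of components = 8

8


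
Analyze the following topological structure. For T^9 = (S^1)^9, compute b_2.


By the Kunneth formula, b_k(T^n) = C(n,k).
b_2(T^9) = C(9,2).
C(9,2) = 9!/(2!*7!) = 36

36


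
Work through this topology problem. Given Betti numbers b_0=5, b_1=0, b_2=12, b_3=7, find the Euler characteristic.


chi = sum_k (-1)^k b_k.
= (5) + (0) + (12) + (-7)
= 10

10


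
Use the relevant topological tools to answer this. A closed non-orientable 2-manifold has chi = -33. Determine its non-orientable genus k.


chi = 2 - k for closed non-orientable surfaces with k crosscaps.
-33 = 2 - k
k = 2 - (-33) = 35

35


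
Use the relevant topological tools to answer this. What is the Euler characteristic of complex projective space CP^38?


CP^38 has one cell in each even dimension 0, 2, ..., 2*38 (38+1 cells total).
All cells are even-dimensional, so chi = number of cells.
chi = 38 + 1 = 39

39


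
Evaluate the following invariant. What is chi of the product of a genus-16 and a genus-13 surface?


chi(Sigma_16) = 2 - 2*16 = -30
chi(Sigma_13) = 2 - 2*13 = -24
chi(product) = (-30) * (-24) = 720

720


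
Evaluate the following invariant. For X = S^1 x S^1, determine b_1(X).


Each S^d has Poincare polynomial 1 + t^d.
The product S^1 x S^1 has Poincare polynomial prod(1+t^d_i).
Expanding: b_0=1, b_1=2, b_2=1.
b_1 = 2

2


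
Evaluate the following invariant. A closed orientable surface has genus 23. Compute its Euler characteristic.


For a closed orientable surface of genus g: chi = 2 - 2g.
Here g = 23.
chi = 2 - 2*23 = 2 - 46 = -44

-44


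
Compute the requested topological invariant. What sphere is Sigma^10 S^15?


Each suspension raises dimension by 1: Sigma S^n = S^{n+1}.
Sigma^10 S^15 = S^{15+10} = S^25

25


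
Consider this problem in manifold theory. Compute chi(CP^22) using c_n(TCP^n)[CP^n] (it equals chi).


For any closed oriented manifold, <e(TM),[M]> = chi(M).
chi(CP^22) = 22+1 = 23

23


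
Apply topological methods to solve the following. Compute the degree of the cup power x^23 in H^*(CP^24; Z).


|x| = 2 in H^*(CP^n).
|x^23| = 23 * |x| = 23 * 2 = 46

46


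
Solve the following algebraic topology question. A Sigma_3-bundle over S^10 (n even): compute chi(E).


chi(S^10) = 2 (n even), chi(Sigma_3) = 2 - 2*3 = -4.
chi(E) = 2 * (-4) = -8

-8


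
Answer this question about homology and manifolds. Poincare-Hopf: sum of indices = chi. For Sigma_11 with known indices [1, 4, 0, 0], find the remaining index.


Poincare-Hopf: sum of indices = chi(M).
chi(Sigma_11) = 2 - 2*11 = -20.
Sum of known indices = 5.
x = chi - (sum known) = -20 - (5) = -25

-25


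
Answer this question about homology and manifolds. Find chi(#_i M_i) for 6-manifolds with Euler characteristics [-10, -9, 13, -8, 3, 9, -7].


For n-manifolds: chi(A#B) = chi(A) + chi(B) - chi(S^6).
chi(S^6) = 1 + (-1)^6 = 2.
chi(#) = (sum chi_i) - (7-1)*chi(S^6) = -9 - 6*2 = -21

-21


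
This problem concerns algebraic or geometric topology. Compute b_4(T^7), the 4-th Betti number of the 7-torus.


By the Kunneth formula, b_k(T^n) = C(n,k).
b_4(T^7) = C(7,4).
C(7,4) = 7!/(4!*3!) = 35

35


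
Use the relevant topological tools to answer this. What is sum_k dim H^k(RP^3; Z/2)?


H^k(RP^3; Z/2) = Z/2 for each 0 <= k <= 3.
Total dimension = 3 + 1 = 4

4


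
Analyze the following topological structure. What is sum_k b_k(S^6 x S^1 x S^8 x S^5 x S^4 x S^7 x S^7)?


Total Betti number is multiplicative under products.
Each S^d (d>=1) has total Betti number 2.
There are 7 sphere factors.
Total = 2^7 = 128

128


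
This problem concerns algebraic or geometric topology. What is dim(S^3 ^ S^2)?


S^m ^ S^n = S^{m+n}.
k = 3 + 2 = 5

5


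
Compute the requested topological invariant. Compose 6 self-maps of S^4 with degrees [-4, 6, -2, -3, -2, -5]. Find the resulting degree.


Degree is multiplicative: deg(composition) = product of degrees.
= (-4) * (6) * (-2) * (-3) * (-2) * (-5) = -1440

-1440


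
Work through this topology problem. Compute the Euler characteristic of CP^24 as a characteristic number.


For any closed oriented manifold, <e(TM),[M]> = chi(M).
chi(CP^24) = 24+1 = 25

25


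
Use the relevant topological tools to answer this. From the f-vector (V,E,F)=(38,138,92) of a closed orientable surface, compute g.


chi = V - E + F = 38 - 138 + 92 = -8
For orientable closed surface: chi = 2 - 2g, so g = (2 - chi)/2.
g = (2 - (-8)) / 2 = 10 / 2 = 5

5


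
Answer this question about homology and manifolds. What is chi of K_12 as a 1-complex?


K_12: V = 12, E = C(12,2) = 66.
chi = V - E = 12 - 66 = -54

-54


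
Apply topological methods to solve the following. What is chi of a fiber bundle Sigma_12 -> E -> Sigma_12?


For a fiber bundle F -> E -> B (with CW structure): chi(E) = chi(B) * chi(F).
chi(Sigma_12) = -22, chi(Sigma_12) = -22.
chi(E) = (-22) * (-22) = 484

484


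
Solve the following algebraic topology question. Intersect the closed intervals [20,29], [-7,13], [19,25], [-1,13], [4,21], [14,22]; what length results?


Intersection = [max(a_i), min(b_i)] = [20, 13].
Since 20 > 13, the intersection is empty.
Length = 0

0


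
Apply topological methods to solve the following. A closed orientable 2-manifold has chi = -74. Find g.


chi = 2 - 2g for closed orientable surfaces.
-74 = 2 - 2g
2g = 2 - (-74) = 76
g = 38

38


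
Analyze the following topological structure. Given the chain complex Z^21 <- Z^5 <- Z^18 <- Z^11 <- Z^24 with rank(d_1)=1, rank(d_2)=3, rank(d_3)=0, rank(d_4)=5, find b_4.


rank H_k = rank(ker d_k) - rank(im d_{k+1}).
rank(ker d_4) = rank(C_4) - rank(d_4) = 24 - 5 = 19.
rank(im d_{4+1}) = 0.
rank H_4 = 19 - 0 = 19

19


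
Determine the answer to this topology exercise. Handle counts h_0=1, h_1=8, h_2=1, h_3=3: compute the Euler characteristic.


Handles of index k contribute (-1)^k to chi (same as CW cells).
chi = (1) + (-8) + (1) + (-3) = -9

-9


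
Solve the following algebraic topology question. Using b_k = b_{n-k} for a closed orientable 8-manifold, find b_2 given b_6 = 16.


Poincare duality for closed orientable n-manifolds: b_k = b_{n-k}.
Here n = 8, so b_2 = b_6 = 16

16


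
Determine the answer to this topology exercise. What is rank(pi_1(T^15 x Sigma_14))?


pi_1(A x B) = pi_1(A) x pi_1(B); rank of abelianization = b_1.
b_1(T^15) = 15, b_1(Sigma_14) = 2*14 = 28.
b_1(product) = 15 + 28 = 43

43


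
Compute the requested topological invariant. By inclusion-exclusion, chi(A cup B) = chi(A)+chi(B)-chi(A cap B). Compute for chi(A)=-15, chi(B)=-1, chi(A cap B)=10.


chi(A cup B) = chi(A) + chi(B) - chi(A cap B)
= -15 + (-1) - (10)
= -26

-26


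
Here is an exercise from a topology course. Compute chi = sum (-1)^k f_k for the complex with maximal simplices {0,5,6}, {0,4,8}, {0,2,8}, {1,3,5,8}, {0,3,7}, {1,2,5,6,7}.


Enumerate all faces; f-vector: f_0=9, f_1=25, f_2=18, f_3=6, f_4=1.
chi = sum (-1)^k f_k = -3

-3


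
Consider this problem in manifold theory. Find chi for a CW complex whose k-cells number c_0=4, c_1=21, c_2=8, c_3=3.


chi = sum_k (-1)^k c_k.
= (-1)^0*4 + (-1)^1*21 + (-1)^2*8 + (-1)^3*3
= (4) + (-21) + (8) + (-3)
= -12

-12


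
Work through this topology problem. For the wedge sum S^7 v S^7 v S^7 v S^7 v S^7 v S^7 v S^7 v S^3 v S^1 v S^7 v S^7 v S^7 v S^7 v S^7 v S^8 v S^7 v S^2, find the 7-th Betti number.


For a wedge of spheres, H_k (k>0) is free on one generator per sphere of dimension k.
Spheres of dimension 7: count = 13.
b_7 = 13

13


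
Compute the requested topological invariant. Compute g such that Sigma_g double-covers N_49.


chi(N_49) = 2 - 49 = -47.
Double cover: chi(Sigma_g) = 2 * chi(N_49) = 2*(-47) = -94.
2 - 2g = -94, so g = (2 - (-94))/2 = 96/2 = 48

48


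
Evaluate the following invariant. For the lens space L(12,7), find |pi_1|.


pi_1(L(p,q)) = Z/pZ for any q coprime to p.
|pi_1(L(12,7))| = 12

12


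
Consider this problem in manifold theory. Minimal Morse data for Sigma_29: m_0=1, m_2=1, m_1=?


A perfect Morse function has m_k = b_k.
For Sigma_29: b_0=1, b_1=2g=58, b_2=1.
Saddles m_1 = 2g = 58

58


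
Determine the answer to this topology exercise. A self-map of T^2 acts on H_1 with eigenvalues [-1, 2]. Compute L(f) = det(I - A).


For a torus self-map: L(f) = det(I - A) where A acts on H_1.
L(f) = (1--1) * (1-2) = 2 * -1 = -2

-2


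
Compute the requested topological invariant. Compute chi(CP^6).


CP^6 has one cell in each even dimension 0, 2, ..., 2*6 (6+1 cells total).
All cells are even-dimensional, so chi = number of cells.
chi = 6 + 1 = 7

7


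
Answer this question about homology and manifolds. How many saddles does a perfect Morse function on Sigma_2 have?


A perfect Morse function has m_k = b_k.
For Sigma_2: b_0=1, b_1=2g=4, b_2=1.
Saddles m_1 = 2g = 4

4


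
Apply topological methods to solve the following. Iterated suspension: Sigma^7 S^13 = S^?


Each suspension raises dimension by 1: Sigma S^n = S^{n+1}.
Sigma^7 S^13 = S^{13+7} = S^20

20


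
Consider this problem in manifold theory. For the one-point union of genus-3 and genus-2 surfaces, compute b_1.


For a wedge: H_1(A v B) = H_1(A) + H_1(B).
b_1(Sigma_3) = 6, b_1(Sigma_2) = 4.
b_1 = 6 + 4 = 10

10


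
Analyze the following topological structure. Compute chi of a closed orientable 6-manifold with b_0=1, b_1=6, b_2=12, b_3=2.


By Poincare duality b_k = b_{6-k}, so full Betti numbers: b_0=1, b_1=6, b_2=12, b_3=2, b_4=12, b_5=6, b_6=1.
chi = sum (-1)^k b_k = 12

12


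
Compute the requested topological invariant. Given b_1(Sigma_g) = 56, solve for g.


For a closed orientable surface: b_1 = 2g.
56 = 2g
g = 56 / 2 = 28

28


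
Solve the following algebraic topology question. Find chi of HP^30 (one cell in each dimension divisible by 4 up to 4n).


HP^30 has one cell in each dimension 0, 4, ..., 4*30 (30+1 cells, all even-dim).
chi = 30 + 1 = 31

31


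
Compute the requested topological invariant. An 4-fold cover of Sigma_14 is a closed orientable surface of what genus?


For an n-sheeted cover: chi(E) = n * chi(B).
chi(Sigma_14) = 2 - 2*14 = -26.
chi(E) = 4 * (-26) = -104.
genus(E) = (2 - chi(E))/2 = (2 - (-104))/2 = 106/2 = 53

53


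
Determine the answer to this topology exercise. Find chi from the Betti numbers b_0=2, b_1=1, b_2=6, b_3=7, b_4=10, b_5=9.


chi = sum_k (-1)^k b_k.
= (2) + (-1) + (6) + (-7) + (10) + (-9)
= 1

1


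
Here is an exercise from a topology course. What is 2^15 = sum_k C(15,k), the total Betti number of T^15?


b_k(T^15) = C(15,k), so the sum over k is sum_k C(15,k) = 2^15.
Total = 2^15 = 32768

32768


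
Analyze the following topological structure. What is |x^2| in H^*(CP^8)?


|x| = 2 in H^*(CP^n).
|x^2| = 2 * |x| = 2 * 2 = 4

4


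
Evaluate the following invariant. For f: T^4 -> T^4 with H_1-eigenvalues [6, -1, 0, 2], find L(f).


For a torus self-map: L(f) = det(I - A) where A acts on H_1.
L(f) = (1-6) * (1--1) * (1-0) * (1-2) = -5 * 2 * 1 * -1 = 10

10


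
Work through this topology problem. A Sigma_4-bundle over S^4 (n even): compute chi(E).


chi(S^4) = 2 (n even), chi(Sigma_4) = 2 - 2*4 = -6.
chi(E) = 2 * (-6) = -12

-12


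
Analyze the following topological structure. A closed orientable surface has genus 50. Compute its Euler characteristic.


For a closed orientable surface of genus g: chi = 2 - 2g.
Here g = 50.
chi = 2 - 2*50 = 2 - 100 = -98

-98


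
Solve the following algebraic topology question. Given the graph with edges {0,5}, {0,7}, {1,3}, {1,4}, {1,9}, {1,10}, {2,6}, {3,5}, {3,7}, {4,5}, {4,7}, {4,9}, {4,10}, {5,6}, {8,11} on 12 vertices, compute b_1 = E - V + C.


b_1 = E - V + (number of components).
E = 15, V = 12, components = 2.
b_1 = 15 - 12 + 2 = 5

5


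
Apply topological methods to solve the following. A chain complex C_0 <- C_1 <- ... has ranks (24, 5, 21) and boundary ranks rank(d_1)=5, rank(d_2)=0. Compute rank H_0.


rank H_k = rank(ker d_k) - rank(im d_{k+1}).
rank(ker d_0) = rank(C_0) - rank(d_0) = 24 - 0 = 24.
rank(im d_{0+1}) = 5.
rank H_0 = 24 - 5 = 19

19


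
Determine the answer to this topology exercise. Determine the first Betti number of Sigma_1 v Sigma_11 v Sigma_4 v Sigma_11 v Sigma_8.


For a wedge X v Y: reduced H_k(X v Y) = H_k(X) + H_k(Y).
Each Sigma_g contributes b_1 = 2g.
b_1 = 2 + 22 + 8 + 22 + 16 = 70

70


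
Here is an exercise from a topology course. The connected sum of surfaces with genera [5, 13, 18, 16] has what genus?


Genus is additive under connected sum of orientable surfaces.
g = 5 + 13 + 18 + 16 = 52

52


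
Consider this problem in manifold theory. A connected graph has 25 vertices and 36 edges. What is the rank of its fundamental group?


For a connected graph: rank(pi_1) = b_1 = E - V + 1 = 1 - chi.
chi = V - E = 25 - 36 = -11.
rank = 1 - (-11) = 36 - 25 + 1 = 12

12


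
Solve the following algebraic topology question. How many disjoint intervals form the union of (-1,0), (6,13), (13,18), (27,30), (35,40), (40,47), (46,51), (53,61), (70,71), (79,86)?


Sort and merge overlapping open intervals.
Merged: (-1,0), (6,13), (13,18), (27,30), (35,40), (40,51), (53,61), (70,71), (79,86).
Number of components = 9

9


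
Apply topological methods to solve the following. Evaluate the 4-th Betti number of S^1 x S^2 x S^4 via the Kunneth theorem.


Each S^d has Poincare polynomial 1 + t^d.
The product S^1 x S^2 x S^4 has Poincare polynomial prod(1+t^d_i).
Expanding: b_0=1, b_1=1, b_2=1, b_3=1, b_4=1, b_5=1, b_6=1, b_7=1.
b_4 = 1

1


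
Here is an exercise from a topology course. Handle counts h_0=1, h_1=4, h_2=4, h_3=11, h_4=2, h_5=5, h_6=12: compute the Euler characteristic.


Handles of index k contribute (-1)^k to chi (same as CW cells).
chi = (1) + (-4) + (4) + (-11) + (2) + (-5) + (12) = -1

-1


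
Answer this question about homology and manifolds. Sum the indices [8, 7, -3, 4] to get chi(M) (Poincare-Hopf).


Poincare-Hopf: chi(M) = sum of indices of zeros.
chi = (8) + (7) + (-3) + (4) = 16

16


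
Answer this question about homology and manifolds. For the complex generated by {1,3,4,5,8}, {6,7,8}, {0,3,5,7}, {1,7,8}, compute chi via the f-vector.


Enumerate all faces; f-vector: f_0=8, f_1=19, f_2=16, f_3=6, f_4=1.
chi = sum (-1)^k f_k = 0

0


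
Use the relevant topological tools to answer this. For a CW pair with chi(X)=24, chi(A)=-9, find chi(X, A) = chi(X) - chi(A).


Relative Euler characteristic: chi(X, A) = chi(X) - chi(A).
= 24 - (-9) = 33

33


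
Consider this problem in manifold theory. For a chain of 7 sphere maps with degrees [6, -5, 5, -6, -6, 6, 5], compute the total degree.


Degree is multiplicative: deg(composition) = product of degrees.
= (6) * (-5) * (5) * (-6) * (-6) * (6) * (5) = -162000

-162000


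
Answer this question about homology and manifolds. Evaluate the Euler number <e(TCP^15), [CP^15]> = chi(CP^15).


For any closed oriented manifold, <e(TM),[M]> = chi(M).
chi(CP^15) = 15+1 = 16

16


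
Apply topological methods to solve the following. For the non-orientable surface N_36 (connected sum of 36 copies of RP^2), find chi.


For a non-orientable closed surface with k crosscaps: chi = 2 - k.
Here k = 36.
chi = 2 - 36 = -34

-34


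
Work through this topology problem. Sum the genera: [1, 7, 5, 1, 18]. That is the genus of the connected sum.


Genus is additive under connected sum of orientable surfaces.
g = 1 + 7 + 5 + 1 + 18 = 32

32


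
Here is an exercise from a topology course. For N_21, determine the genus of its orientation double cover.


chi(N_21) = 2 - 21 = -19.
Double cover: chi(Sigma_g) = 2 * chi(N_21) = 2*(-19) = -38.
2 - 2g = -38, so g = (2 - (-38))/2 = 40/2 = 20

20


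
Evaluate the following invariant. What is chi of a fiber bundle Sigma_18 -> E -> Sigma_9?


For a fiber bundle F -> E -> B (with CW structure): chi(E) = chi(B) * chi(F).
chi(Sigma_9) = -16, chi(Sigma_18) = -34.
chi(E) = (-16) * (-34) = 544

544


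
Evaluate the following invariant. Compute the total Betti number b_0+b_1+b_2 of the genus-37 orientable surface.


For Sigma_37: b_0 = 1, b_1 = 2g = 74, b_2 = 1.
Total = 1 + 74 + 1 = 76

76


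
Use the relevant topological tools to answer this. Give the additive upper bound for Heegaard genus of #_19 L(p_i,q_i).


Heegaard genus satisfies g(A#B) <= g(A) + g(B).
Each lens space has g = 1.
Upper bound: 19 * 1 = 19

19


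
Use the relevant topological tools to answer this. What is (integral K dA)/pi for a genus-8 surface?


Gauss-Bonnet: integral K dA = 2*pi*chi(M).
chi(Sigma_8) = 2 - 2*8 = -14.
(integral K dA)/pi = 2*chi = 2*(-14) = -28

-28


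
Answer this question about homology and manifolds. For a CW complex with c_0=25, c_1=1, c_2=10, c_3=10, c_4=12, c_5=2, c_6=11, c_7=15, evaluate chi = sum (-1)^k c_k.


chi = sum_k (-1)^k c_k.
= (-1)^0*25 + (-1)^1*1 + (-1)^2*10 + (-1)^3*10 + (-1)^4*12 + (-1)^5*2 + (-1)^6*11 + (-1)^7*15
= (25) + (-1) + (10) + (-10) + (12) + (-2) + (11) + (-15)
= 30

30


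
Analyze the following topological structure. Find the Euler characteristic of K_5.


K_5: V = 5, E = C(5,2) = 10.
chi = V - E = 5 - 10 = -5

-5


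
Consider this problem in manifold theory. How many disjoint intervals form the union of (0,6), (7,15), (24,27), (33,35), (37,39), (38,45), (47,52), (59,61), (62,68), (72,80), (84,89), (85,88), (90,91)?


Sort and merge overlapping open intervals.
Merged: (0,6), (7,15), (24,27), (33,35), (37,45), (47,52), (59,61), (62,68), (72,80), (84,89), (90,91).
Number of components = 11

11


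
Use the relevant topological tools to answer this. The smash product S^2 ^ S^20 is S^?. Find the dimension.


S^m ^ S^n = S^{m+n}.
k = 2 + 20 = 22

22


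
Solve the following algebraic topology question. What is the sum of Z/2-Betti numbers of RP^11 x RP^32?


dim H^*(RP^n; Z/2) = n+1 (one Z/2 in each degree 0..n).
Total Betti number is multiplicative.
Total = (11+1) * (32+1) = 12 * 33 = 396

396


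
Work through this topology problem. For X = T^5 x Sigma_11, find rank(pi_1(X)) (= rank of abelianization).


pi_1(A x B) = pi_1(A) x pi_1(B); rank of abelianization = b_1.
b_1(T^5) = 5, b_1(Sigma_11) = 2*11 = 22.
b_1(product) = 5 + 22 = 27

27


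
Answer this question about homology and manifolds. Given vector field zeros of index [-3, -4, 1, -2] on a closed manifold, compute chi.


Poincare-Hopf: chi(M) = sum of indices of zeros.
chi = (-3) + (-4) + (1) + (-2) = -8

-8


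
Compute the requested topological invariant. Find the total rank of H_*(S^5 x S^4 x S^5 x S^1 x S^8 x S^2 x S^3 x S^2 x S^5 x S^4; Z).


Total Betti number is multiplicative under products.
Each S^d (d>=1) has total Betti number 2.
There are 10 sphere factors.
Total = 2^10 = 1024

1024


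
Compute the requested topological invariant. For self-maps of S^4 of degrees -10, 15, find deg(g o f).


Degree is multiplicative under composition: deg(g o f) = deg(g) * deg(f).
= 15 * -10 = -150

-150


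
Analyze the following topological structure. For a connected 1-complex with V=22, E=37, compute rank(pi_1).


For a connected graph: rank(pi_1) = b_1 = E - V + 1 = 1 - chi.
chi = V - E = 22 - 37 = -15.
rank = 1 - (-15) = 37 - 22 + 1 = 16

16


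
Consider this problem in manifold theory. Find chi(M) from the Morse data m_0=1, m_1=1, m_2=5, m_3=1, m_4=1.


Morse theory: chi(M) = sum_k (-1)^k m_k where m_k = #(index-k critical points).
= (1) + (-1) + (5) + (-1) + (1) = 5

5


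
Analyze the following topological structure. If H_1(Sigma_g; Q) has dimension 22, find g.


For a closed orientable surface: b_1 = 2g.
22 = 2g
g = 22 / 2 = 11

11


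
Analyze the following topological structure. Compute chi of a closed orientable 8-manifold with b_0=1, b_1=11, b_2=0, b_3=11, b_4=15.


By Poincare duality b_k = b_{8-k}, so full Betti numbers: b_0=1, b_1=11, b_2=0, b_3=11, b_4=15, b_5=11, b_6=0, b_7=11, b_8=1.
chi = sum (-1)^k b_k = -27

-27


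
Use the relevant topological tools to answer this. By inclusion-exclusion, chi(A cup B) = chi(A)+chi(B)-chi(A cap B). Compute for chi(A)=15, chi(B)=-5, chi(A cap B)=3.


chi(A cup B) = chi(A) + chi(B) - chi(A cap B)
= 15 + (-5) - (3)
= 7

7


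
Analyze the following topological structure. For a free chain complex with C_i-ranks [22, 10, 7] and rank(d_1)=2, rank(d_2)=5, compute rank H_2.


rank H_k = rank(ker d_k) - rank(im d_{k+1}).
rank(ker d_2) = rank(C_2) - rank(d_2) = 7 - 5 = 2.
rank(im d_{2+1}) = 0.
rank H_2 = 2 - 0 = 2

2


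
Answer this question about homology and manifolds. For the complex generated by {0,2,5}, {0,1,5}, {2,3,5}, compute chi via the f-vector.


Enumerate all faces; f-vector: f_0=5, f_1=7, f_2=3.
chi = sum (-1)^k f_k = 1

1


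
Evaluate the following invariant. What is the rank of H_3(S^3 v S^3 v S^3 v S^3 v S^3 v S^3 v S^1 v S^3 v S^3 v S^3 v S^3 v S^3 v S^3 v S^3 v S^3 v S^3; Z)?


For a wedge of spheres, H_k (k>0) is free on one generator per sphere of dimension k.
Spheres of dimension 3: count = 15.
b_3 = 15

15


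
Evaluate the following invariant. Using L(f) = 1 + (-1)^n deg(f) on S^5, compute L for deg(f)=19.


On S^5: L(f) = tr(f_0*) + (-1)^5 tr(f_5*) = 1 + (-1)^5 * deg(f).
L(f) = 1 + (-1)^5 * 19 = 1 + -19 = -18

-18


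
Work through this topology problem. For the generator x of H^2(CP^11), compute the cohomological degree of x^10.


|x| = 2 in H^*(CP^n).
|x^10| = 10 * |x| = 10 * 2 = 20

20


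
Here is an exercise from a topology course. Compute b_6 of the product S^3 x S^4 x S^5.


Each S^d has Poincare polynomial 1 + t^d.
The product S^3 x S^4 x S^5 has Poincare polynomial prod(1+t^d_i).
Expanding: b_0=1, b_3=1, b_4=1, b_5=1, b_7=1, b_8=1, b_9=1, b_12=1.
b_6 = 0

0


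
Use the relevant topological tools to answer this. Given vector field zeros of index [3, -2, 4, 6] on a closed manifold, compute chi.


Poincare-Hopf: chi(M) = sum of indices of zeros.
chi = (3) + (-2) + (4) + (6) = 11

11


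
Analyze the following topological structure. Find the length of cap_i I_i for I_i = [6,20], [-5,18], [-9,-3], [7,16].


Intersection = [max(a_i), min(b_i)] = [7, -3].
Since 7 > -3, the intersection is empty.
Length = 0

0


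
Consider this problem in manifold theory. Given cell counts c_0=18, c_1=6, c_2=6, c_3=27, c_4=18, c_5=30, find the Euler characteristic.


chi = sum_k (-1)^k c_k.
= (-1)^0*18 + (-1)^1*6 + (-1)^2*6 + (-1)^3*27 + (-1)^4*18 + (-1)^5*30
= (18) + (-6) + (6) + (-27) + (18) + (-30)
= -21

-21


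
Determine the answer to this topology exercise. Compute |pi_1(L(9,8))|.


pi_1(L(p,q)) = Z/pZ for any q coprime to p.
|pi_1(L(9,8))| = 9

9


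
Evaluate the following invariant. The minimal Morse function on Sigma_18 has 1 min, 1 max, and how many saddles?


A perfect Morse function has m_k = b_k.
For Sigma_18: b_0=1, b_1=2g=36, b_2=1.
Saddles m_1 = 2g = 36

36


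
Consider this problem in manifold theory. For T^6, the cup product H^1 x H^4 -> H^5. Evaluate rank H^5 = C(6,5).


Cup product: H^p x H^q -> H^{p+q}; here p+q = 1+4 = 5.
rank H^k(T^n) = C(n,k).
C(6,5) = 6

6


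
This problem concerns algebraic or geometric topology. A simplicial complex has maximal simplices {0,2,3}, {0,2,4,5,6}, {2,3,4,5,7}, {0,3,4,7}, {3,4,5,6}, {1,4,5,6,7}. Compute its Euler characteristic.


Enumerate all faces; f-vector: f_0=8, f_1=25, f_2=33, f_3=17, f_4=3.
chi = sum (-1)^k f_k = 2

2


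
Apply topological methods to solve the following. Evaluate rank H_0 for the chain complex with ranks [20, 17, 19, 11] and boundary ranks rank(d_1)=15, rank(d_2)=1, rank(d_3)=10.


rank H_k = rank(ker d_k) - rank(im d_{k+1}).
rank(ker d_0) = rank(C_0) - rank(d_0) = 20 - 0 = 20.
rank(im d_{0+1}) = 15.
rank H_0 = 20 - 15 = 5

5


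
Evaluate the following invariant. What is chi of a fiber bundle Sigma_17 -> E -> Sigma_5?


For a fiber bundle F -> E -> B (with CW structure): chi(E) = chi(B) * chi(F).
chi(Sigma_5) = -8, chi(Sigma_17) = -32.
chi(E) = (-8) * (-32) = 256

256


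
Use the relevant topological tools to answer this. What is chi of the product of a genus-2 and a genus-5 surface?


chi(Sigma_2) = 2 - 2*2 = -2
chi(Sigma_5) = 2 - 2*5 = -8
chi(product) = (-2) * (-8) = 16

16


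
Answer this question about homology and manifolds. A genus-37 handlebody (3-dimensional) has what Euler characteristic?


A genus-g handlebody deformation retracts to a wedge of g circles.
chi(vee_g S^1) = 1 - g.
chi(H_37) = 1 - 37 = -36

-36


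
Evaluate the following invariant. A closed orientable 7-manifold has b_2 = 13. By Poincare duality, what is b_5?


Poincare duality for closed orientable n-manifolds: b_k = b_{n-k}.
Here n = 7, so b_5 = b_2 = 13

13


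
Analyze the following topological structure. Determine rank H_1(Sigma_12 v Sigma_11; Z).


For a wedge: H_1(A v B) = H_1(A) + H_1(B).
b_1(Sigma_12) = 24, b_1(Sigma_11) = 22.
b_1 = 24 + 22 = 46

46


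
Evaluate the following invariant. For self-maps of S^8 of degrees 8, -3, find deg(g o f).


Degree is multiplicative under composition: deg(g o f) = deg(g) * deg(f).
= -3 * 8 = -24

-24


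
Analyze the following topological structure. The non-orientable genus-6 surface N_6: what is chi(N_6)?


For a non-orientable closed surface with k crosscaps: chi = 2 - k.
Here k = 6.
chi = 2 - 6 = -4

-4


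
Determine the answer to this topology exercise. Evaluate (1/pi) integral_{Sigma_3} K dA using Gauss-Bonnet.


Gauss-Bonnet: integral K dA = 2*pi*chi(M).
chi(Sigma_3) = 2 - 2*3 = -4.
(integral K dA)/pi = 2*chi = 2*(-4) = -8

-8


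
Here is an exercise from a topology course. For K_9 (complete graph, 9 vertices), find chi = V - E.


K_9: V = 9, E = C(9,2) = 36.
chi = V - E = 9 - 36 = -27

-27


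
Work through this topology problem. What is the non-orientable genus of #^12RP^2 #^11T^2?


Since a >= 1, the sum is non-orientable; each T^2 can be replaced by RP^2 # RP^2 (since T^2#RP^2 = 3RP^2).
Total crosscaps k = 12 + 2*11 = 34.
Check via chi: chi = 12*1 + 11*0 - (12+11-1)*2 = -32 = 2 - k = -32. Consistent.

34


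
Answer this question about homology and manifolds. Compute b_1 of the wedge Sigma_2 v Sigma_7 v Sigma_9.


For a wedge X v Y: reduced H_k(X v Y) = H_k(X) + H_k(Y).
Each Sigma_g contributes b_1 = 2g.
b_1 = 4 + 14 + 18 = 36

36


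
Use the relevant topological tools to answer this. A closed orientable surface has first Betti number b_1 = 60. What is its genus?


For a closed orientable surface: b_1 = 2g.
60 = 2g
g = 60 / 2 = 30

30


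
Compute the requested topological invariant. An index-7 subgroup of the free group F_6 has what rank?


Nielsen-Schreier: an index-n subgroup of F_r is free of rank 1 + n(r-1).
Equivalently: chi(cover) = n*chi(base); chi(vee_r S^1) = 1 - 6 = -5.
chi(E) = 7*(-5) = -35; rank = 1 - chi(E) = 1 - (-35) = 36.
rank = 1 + 7*(6-1) = 1 + 35 = 36

36


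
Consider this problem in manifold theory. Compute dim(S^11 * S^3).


Join of spheres: S^m * S^n = S^{m+n+1}.
dim = 11 + 3 + 1 = 15

15


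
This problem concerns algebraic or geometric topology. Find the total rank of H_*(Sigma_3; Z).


For Sigma_3: b_0 = 1, b_1 = 2g = 6, b_2 = 1.
Total = 1 + 6 + 1 = 8

8


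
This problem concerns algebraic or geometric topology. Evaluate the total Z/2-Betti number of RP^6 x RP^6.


dim H^*(RP^n; Z/2) = n+1 (one Z/2 in each degree 0..n).
Total Betti number is multiplicative.
Total = (6+1) * (6+1) = 7 * 7 = 49

49


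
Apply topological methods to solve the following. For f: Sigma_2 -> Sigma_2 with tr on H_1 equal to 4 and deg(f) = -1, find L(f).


L(f) = tr(f_0*) - tr(f_1*) + tr(f_2*).
= 1 - (4) + (-1)
= -4

-4


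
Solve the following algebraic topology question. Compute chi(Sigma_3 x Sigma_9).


chi(Sigma_3) = 2 - 2*3 = -4
chi(Sigma_9) = 2 - 2*9 = -16
chi(product) = (-4) * (-16) = 64

64


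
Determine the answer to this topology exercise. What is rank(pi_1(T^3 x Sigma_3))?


pi_1(A x B) = pi_1(A) x pi_1(B); rank of abelianization = b_1.
b_1(T^3) = 3, b_1(Sigma_3) = 2*3 = 6.
b_1(product) = 3 + 6 = 9

9


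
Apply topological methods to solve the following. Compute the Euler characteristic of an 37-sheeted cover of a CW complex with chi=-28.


For a finite covering: chi(E) = (number of sheets) * chi(B).
chi(E) = 37 * (-28) = -1036

-1036


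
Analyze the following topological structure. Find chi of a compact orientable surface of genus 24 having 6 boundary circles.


For a compact orientable surface with genus g and b boundary components: chi = 2 - 2g - b.
chi = 2 - 2*24 - 6 = 2 - 48 - 6 = -52

-52


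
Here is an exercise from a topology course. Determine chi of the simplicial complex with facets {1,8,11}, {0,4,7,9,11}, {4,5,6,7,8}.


Enumerate all faces; f-vector: f_0=9, f_1=22, f_2=21, f_3=10, f_4=2.
chi = sum (-1)^k f_k = 0

0


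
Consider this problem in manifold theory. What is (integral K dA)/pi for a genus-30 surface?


Gauss-Bonnet: integral K dA = 2*pi*chi(M).
chi(Sigma_30) = 2 - 2*30 = -58.
(integral K dA)/pi = 2*chi = 2*(-58) = -116

-116


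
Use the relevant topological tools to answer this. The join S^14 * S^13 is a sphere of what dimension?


Join of spheres: S^m * S^n = S^{m+n+1}.
dim = 14 + 13 + 1 = 28

28


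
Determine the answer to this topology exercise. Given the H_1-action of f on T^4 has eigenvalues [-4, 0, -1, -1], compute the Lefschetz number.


For a torus self-map: L(f) = det(I - A) where A acts on H_1.
L(f) = (1--4) * (1-0) * (1--1) * (1--1) = 5 * 1 * 2 * 2 = 20

20


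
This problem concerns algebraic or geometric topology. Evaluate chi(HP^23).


HP^23 has one cell in each dimension 0, 4, ..., 4*23 (23+1 cells, all even-dim).
chi = 23 + 1 = 24

24


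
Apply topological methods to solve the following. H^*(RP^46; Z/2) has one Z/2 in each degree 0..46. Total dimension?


H^k(RP^46; Z/2) = Z/2 for each 0 <= k <= 46.
Total dimension = 46 + 1 = 47

47


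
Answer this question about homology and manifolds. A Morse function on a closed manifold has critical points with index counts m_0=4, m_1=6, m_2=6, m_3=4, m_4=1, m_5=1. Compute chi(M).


Morse theory: chi(M) = sum_k (-1)^k m_k where m_k = #(index-k critical points).
= (4) + (-6) + (6) + (-4) + (1) + (-1) = 0

0


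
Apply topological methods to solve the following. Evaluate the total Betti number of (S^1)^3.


b_k(T^3) = C(3,k), so the sum over k is sum_k C(3,k) = 2^3.
Total = 2^3 = 8

8


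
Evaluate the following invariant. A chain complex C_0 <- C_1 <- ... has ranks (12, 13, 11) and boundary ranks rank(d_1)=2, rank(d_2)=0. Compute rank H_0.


rank H_k = rank(ker d_k) - rank(im d_{k+1}).
rank(ker d_0) = rank(C_0) - rank(d_0) = 12 - 0 = 12.
rank(im d_{0+1}) = 2.
rank H_0 = 12 - 2 = 10

10


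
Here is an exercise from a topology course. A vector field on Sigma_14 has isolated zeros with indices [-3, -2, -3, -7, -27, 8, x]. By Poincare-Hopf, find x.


Poincare-Hopf: sum of indices = chi(M).
chi(Sigma_14) = 2 - 2*14 = -26.
Sum of known indices = -34.
x = chi - (sum known) = -26 - (-34) = 8

8


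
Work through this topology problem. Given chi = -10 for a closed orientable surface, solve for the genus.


chi = 2 - 2g for closed orientable surfaces.
-10 = 2 - 2g
2g = 2 - (-10) = 12
g = 6

6


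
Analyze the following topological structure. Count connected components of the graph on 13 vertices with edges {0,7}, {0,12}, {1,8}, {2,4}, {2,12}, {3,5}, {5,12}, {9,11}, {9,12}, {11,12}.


Run DFS/union-find over 13 vertices.
V = 13, E = 10.
Number of components = 4

4


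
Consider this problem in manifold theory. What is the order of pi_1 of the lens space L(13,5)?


pi_1(L(p,q)) = Z/pZ for any q coprime to p.
|pi_1(L(13,5))| = 13

13


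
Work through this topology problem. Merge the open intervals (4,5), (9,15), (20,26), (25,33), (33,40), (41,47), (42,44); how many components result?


Sort and merge overlapping open intervals.
Merged: (4,5), (9,15), (20,33), (33,40), (41,47).
Number of components = 5

5


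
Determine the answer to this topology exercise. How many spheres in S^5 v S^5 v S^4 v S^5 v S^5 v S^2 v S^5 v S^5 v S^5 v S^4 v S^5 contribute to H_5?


For a wedge of spheres, H_k (k>0) is free on one generator per sphere of dimension k.
Spheres of dimension 5: count = 8.
b_5 = 8

8


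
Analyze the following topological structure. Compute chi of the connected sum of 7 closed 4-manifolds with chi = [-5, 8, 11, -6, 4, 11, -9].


For n-manifolds: chi(A#B) = chi(A) + chi(B) - chi(S^4).
chi(S^4) = 1 + (-1)^4 = 2.
chi(#) = (sum chi_i) - (7-1)*chi(S^4) = 14 - 6*2 = 2

2


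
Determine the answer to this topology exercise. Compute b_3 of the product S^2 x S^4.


Each S^d has Poincare polynomial 1 + t^d.
The product S^2 x S^4 has Poincare polynomial prod(1+t^d_i).
Expanding: b_0=1, b_2=1, b_4=1, b_6=1.
b_3 = 0

0


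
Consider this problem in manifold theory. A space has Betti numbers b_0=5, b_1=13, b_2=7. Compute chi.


chi = sum_k (-1)^k b_k.
= (5) + (-13) + (7)
= -1

-1


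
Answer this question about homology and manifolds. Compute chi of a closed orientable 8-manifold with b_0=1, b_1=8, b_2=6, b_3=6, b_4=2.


By Poincare duality b_k = b_{8-k}, so full Betti numbers: b_0=1, b_1=8, b_2=6, b_3=6, b_4=2, b_5=6, b_6=6, b_7=8, b_8=1.
chi = sum (-1)^k b_k = -12

-12


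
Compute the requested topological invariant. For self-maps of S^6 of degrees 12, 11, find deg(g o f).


Degree is multiplicative under composition: deg(g o f) = deg(g) * deg(f).
= 11 * 12 = 132

132


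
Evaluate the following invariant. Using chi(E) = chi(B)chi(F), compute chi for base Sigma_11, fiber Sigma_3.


For a fiber bundle F -> E -> B (with CW structure): chi(E) = chi(B) * chi(F).
chi(Sigma_11) = -20, chi(Sigma_3) = -4.
chi(E) = (-20) * (-4) = 80

80


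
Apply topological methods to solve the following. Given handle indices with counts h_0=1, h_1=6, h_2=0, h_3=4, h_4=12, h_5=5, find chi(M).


Handles of index k contribute (-1)^k to chi (same as CW cells).
chi = (1) + (-6) + (0) + (-4) + (12) + (-5) = -2

-2


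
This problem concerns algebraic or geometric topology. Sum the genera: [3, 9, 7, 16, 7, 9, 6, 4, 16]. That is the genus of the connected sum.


Genus is additive under connected sum of orientable surfaces.
g = 3 + 9 + 7 + 16 + 7 + 9 + 6 + 4 + 16 = 77

77


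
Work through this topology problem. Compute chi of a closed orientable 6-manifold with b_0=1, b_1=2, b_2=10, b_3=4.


By Poincare duality b_k = b_{6-k}, so full Betti numbers: b_0=1, b_1=2, b_2=10, b_3=4, b_4=10, b_5=2, b_6=1.
chi = sum (-1)^k b_k = 14

14


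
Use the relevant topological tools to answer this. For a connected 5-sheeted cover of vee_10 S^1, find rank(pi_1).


Nielsen-Schreier: an index-n subgroup of F_r is free of rank 1 + n(r-1).
Equivalently: chi(cover) = n*chi(base); chi(vee_r S^1) = 1 - 10 = -9.
chi(E) = 5*(-9) = -45; rank = 1 - chi(E) = 1 - (-45) = 46.
rank = 1 + 5*(10-1) = 1 + 45 = 46

46


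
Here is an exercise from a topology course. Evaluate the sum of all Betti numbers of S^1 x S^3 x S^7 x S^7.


Total Betti number is multiplicative under products.
Each S^d (d>=1) has total Betti number 2.
There are 4 sphere factors.
Total = 2^4 = 16

16


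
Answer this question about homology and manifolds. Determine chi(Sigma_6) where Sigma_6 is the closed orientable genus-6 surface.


For a closed orientable surface of genus g: chi = 2 - 2g.
Here g = 6.
chi = 2 - 2*6 = 2 - 12 = -10

-10


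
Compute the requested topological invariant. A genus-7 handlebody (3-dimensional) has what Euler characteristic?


A genus-g handlebody deformation retracts to a wedge of g circles.
chi(vee_g S^1) = 1 - g.
chi(H_7) = 1 - 7 = -6

-6


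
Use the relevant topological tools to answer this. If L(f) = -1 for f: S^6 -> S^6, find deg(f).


L(f) = 1 + (-1)^6 deg(f) on S^6.
-1 = 1 + (-1)^6 * deg(f)
(-1)^6 * deg(f) = -2
deg(f) = -2

-2


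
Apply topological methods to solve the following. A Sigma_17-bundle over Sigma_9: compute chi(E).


For a fiber bundle F -> E -> B (with CW structure): chi(E) = chi(B) * chi(F).
chi(Sigma_9) = -16, chi(Sigma_17) = -32.
chi(E) = (-16) * (-32) = 512

512


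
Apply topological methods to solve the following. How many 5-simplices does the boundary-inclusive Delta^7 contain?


Delta^7 has 7+1 vertices. A 5-face is a choice of 5+1 vertices.
f_5 = C(7+1, 5+1) = C(8,6) = 28

28


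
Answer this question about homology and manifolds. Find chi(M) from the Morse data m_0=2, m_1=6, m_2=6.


Morse theory: chi(M) = sum_k (-1)^k m_k where m_k = #(index-k critical points).
= (2) + (-6) + (6) = 2

2


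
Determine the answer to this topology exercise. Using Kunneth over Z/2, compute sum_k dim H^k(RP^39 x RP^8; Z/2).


dim H^*(RP^n; Z/2) = n+1 (one Z/2 in each degree 0..n).
Total Betti number is multiplicative.
Total = (39+1) * (8+1) = 40 * 9 = 360

360


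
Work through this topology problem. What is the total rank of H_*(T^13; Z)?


b_k(T^13) = C(13,k), so the sum over k is sum_k C(13,k) = 2^13.
Total = 2^13 = 8192

8192


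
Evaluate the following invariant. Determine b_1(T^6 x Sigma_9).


pi_1(A x B) = pi_1(A) x pi_1(B); rank of abelianization = b_1.
b_1(T^6) = 6, b_1(Sigma_9) = 2*9 = 18.
b_1(product) = 6 + 18 = 24

24
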